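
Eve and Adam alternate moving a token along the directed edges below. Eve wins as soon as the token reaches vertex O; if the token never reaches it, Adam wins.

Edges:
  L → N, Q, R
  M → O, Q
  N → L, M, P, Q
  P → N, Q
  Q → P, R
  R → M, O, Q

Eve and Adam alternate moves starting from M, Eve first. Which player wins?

Track states (vertex, player-to-move).
A0 = {(O,Eve), (O,Adam)}
A1: add {(M,Eve), (R,Eve)}.
(M,Eve) ∈ A1 ⇒ Eve forces the target.

Eve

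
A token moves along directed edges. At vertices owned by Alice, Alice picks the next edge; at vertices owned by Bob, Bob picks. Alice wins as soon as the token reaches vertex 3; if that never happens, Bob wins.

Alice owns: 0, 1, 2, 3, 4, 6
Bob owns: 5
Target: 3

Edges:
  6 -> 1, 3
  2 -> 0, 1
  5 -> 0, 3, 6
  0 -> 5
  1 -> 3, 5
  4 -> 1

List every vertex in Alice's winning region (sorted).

A0 = {3}
A1: add {1, 6} — 1 (Alice) has 1→3; 6 (Alice) has 6→3.
A2: add {2, 4} — 2 (Alice) has 2→1; 4 (Alice) has 4→1.
A3 = A2; e.g. 0 (Alice) has no edge into A2. Fixed point.
Alice's winning region = {1, 2, 3, 4, 6}.

1, 2, 3, 4, 6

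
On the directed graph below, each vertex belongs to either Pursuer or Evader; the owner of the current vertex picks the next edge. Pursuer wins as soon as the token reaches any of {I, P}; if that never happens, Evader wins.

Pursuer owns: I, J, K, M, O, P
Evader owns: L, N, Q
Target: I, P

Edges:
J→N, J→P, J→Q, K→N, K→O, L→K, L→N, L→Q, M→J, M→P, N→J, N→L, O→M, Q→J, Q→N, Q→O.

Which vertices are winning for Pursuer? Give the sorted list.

I, J, K, M, O, P

A0 = {I, P}
A1: add {J, M} — J (Pursuer) has J→P; M (Pursuer) has M→P.
A2: add {O} — O (Pursuer) has O→M.
A3: add {K} — K (Pursuer) has K→O.
A4 = A3; e.g. L (Evader) can still go to N. Fixed point.
Pursuer's winning region = {I, J, K, M, O, P}.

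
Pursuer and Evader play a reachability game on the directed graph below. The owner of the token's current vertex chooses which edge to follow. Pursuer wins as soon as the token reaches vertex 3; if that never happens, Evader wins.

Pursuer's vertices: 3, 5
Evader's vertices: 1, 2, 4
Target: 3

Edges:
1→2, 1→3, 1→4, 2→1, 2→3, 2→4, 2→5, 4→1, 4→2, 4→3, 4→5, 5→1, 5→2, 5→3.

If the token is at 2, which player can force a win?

A0 = {3}
A1: add {5} — 5 (Pursuer) has 5→3.
A2 = A1; e.g. 1 (Evader) can still go to 2. Fixed point.
2 never enters the attractor, so Evader can avoid the target forever.

Evader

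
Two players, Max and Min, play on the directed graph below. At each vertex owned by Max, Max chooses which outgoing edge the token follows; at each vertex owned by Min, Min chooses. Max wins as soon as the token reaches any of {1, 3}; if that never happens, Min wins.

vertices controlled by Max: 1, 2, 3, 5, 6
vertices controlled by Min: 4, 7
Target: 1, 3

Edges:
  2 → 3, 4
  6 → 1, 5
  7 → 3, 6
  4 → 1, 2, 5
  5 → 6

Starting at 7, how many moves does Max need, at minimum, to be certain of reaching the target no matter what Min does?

2

A0 = {1, 3}
A1: add {2, 6} — 2 (Max) has 2→3; 6 (Max) has 6→1.
A2: add {5, 7} — 5 (Max) has 5→6; 7 (Min): all of {3, 6} already in.
7 enters the attractor at level 2, so Max can force the target in 2 moves from there.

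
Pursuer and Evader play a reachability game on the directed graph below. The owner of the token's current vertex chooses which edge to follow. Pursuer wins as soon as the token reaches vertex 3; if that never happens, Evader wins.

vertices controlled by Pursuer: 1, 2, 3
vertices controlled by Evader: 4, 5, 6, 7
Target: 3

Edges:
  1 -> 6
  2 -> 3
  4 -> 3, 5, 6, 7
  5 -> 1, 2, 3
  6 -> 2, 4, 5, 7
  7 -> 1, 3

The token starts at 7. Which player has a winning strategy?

Evader

A0 = {3}
A1: add {2} — 2 (Pursuer) has 2→3.
A2 = A1; e.g. 1 (Pursuer) has no edge into A1. Fixed point.
7 never enters the attractor, so Evader can avoid the target forever.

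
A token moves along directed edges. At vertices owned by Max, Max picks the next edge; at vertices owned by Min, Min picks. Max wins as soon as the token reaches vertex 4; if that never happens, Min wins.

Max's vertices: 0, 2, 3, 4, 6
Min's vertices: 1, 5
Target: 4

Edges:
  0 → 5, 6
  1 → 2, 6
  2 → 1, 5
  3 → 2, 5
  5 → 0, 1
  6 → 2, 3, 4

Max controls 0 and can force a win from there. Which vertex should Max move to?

6

A0 = {4}
A1: add {6} — 6 (Max) has 6→4.
A2: add {0} — 0 (Max) has 0→6.
A3 = A2; e.g. 1 (Min) can still go to 2. Fixed point.
From 0, successor 6 is in the attractor (rank 1); the other successor 5 is not.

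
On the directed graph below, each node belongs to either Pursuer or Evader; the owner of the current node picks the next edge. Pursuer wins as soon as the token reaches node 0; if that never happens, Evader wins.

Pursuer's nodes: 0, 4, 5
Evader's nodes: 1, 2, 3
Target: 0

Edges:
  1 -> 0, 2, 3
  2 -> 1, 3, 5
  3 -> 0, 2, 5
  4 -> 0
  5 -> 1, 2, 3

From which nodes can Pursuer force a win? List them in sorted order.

A0 = {0}
A1: add {4} — 4 (Pursuer) has 4→0.
A2 = A1; e.g. 1 (Evader) can still go to 2. Fixed point.
Pursuer's winning region = {0, 4}.

0, 4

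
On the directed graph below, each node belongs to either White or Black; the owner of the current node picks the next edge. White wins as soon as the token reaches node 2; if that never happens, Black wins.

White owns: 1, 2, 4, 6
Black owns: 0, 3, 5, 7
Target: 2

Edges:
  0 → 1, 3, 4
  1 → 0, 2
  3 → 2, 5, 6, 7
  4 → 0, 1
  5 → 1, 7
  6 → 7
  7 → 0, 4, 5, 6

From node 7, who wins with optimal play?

Black

A0 = {2}
A1: add {1} — 1 (White) has 1→2.
A2: add {4} — 4 (White) has 4→1.
A3 = A2; e.g. 0 (Black) can still go to 3. Fixed point.
7 never enters the attractor, so Black can avoid the target forever.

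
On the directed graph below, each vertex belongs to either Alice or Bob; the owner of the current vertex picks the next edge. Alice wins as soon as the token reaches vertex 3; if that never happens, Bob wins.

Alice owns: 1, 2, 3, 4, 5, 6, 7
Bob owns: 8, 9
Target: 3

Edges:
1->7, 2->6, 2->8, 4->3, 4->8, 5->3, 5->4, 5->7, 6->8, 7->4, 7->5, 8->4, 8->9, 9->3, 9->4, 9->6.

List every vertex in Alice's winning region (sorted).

1, 3, 4, 5, 7

A0 = {3}
A1: add {4, 5} — 4 (Alice) has 4→3; 5 (Alice) has 5→3.
A2: add {7} — 7 (Alice) has 7→4.
A3: add {1} — 1 (Alice) has 1→7.
A4 = A3; e.g. 2 (Alice) has no edge into A3. Fixed point.
Alice's winning region = {1, 3, 4, 5, 7}.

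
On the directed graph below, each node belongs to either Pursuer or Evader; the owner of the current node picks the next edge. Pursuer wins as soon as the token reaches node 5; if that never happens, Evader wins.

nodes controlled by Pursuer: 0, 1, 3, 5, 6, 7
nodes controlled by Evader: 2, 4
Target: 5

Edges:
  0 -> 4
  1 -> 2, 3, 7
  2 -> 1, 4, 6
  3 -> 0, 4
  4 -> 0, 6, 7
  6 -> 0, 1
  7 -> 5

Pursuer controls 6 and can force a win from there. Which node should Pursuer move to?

1

A0 = {5}
A1: add {7} — 7 (Pursuer) has 7→5.
A2: add {1} — 1 (Pursuer) has 1→7.
A3: add {6} — 6 (Pursuer) has 6→1.
A4 = A3; e.g. 0 (Pursuer) has no edge into A3. Fixed point.
From 6, successor 1 is in the attractor (rank 2); the other successor 0 is not.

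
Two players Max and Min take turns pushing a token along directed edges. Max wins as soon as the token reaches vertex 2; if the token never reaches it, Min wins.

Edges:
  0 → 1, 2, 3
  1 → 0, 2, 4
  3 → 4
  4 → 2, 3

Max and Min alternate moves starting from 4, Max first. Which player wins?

Max

Track states (vertex, player-to-move).
A0 = {(2,Max), (2,Min)}
A1: add {(0,Max), (1,Max), (4,Max)}.
(4,Max) ∈ A1 ⇒ Max forces the target.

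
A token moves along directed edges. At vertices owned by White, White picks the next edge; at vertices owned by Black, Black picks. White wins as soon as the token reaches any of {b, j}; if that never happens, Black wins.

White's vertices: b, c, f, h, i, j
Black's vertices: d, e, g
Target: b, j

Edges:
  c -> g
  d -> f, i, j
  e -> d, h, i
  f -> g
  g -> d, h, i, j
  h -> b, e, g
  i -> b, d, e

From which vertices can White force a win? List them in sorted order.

A0 = {b, j}
A1: add {h, i} — h (White) has h→b; i (White) has i→b.
A2 = A1; e.g. c (White) has no edge into A1. Fixed point.
White's winning region = {b, h, i, j}.

b, h, i, j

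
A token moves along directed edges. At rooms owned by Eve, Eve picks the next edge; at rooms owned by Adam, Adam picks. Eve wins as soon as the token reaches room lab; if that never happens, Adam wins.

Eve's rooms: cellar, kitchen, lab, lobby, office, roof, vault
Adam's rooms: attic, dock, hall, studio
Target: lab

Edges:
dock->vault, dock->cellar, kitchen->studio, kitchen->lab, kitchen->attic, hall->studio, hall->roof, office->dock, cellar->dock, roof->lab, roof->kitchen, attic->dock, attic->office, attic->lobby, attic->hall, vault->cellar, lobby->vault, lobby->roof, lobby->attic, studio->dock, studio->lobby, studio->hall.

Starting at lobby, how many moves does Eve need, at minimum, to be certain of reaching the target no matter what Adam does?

A0 = {lab}
A1: add {kitchen, roof} — roof (Eve) has roof→lab; kitchen (Eve) has kitchen→lab.
A2: add {lobby} — lobby (Eve) has lobby→roof.
A3 = A2; e.g. dock (Adam) can still go to vault. Fixed point.
lobby enters the attractor at level 2, so Eve can force the target in 2 moves from there.

2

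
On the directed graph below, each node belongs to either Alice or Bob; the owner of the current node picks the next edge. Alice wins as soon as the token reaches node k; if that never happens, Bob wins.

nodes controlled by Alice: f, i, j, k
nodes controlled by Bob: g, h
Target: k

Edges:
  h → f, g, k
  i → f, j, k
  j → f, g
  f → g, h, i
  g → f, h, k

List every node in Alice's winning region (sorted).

f, i, j, k

A0 = {k}
A1: add {i} — i (Alice) has i→k.
A2: add {f} — f (Alice) has f→i.
A3: add {j} — j (Alice) has j→f.
A4 = A3; e.g. g (Bob) can still go to h. Fixed point.
Alice's winning region = {f, i, j, k}.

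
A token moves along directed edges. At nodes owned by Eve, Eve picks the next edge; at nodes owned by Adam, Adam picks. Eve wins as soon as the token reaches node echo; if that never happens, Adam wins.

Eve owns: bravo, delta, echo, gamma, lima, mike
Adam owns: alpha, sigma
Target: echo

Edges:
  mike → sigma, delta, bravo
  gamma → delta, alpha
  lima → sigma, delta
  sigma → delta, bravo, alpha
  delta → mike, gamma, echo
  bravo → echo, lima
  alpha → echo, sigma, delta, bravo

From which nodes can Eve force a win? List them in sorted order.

bravo, delta, echo, gamma, lima, mike

A0 = {echo}
A1: add {bravo, delta} — delta (Eve) has delta→echo; bravo (Eve) has bravo→echo.
A2: add {gamma, lima, mike} — mike (Eve) has mike→delta; gamma (Eve) has gamma→delta; lima (Eve) has lima→delta.
A3 = A2; e.g. sigma (Adam) can still go to alpha. Fixed point.
Eve's winning region = {bravo, delta, echo, gamma, lima, mike}.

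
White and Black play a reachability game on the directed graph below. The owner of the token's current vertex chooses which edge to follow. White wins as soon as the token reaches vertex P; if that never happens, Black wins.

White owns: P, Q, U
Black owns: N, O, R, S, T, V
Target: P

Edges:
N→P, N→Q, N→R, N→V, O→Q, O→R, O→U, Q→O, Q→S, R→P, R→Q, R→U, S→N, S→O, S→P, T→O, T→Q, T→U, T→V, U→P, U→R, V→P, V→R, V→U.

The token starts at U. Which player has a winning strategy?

White

A0 = {P}
A1: add {U} — U (White) has U→P.
A2 = A1; e.g. N (Black) can still go to Q. Fixed point.
U ∈ A1, so White can force the target.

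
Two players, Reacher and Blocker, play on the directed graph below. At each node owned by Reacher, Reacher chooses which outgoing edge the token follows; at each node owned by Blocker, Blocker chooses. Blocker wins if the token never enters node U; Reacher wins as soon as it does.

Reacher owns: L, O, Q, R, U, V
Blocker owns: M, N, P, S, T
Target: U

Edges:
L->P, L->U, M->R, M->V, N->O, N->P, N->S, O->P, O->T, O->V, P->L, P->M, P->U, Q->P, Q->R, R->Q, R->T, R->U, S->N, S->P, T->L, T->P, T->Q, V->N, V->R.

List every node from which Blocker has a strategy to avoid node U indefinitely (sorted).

N, S

A0 = {U}
A1: add {L, R} — L (Reacher) has L→U; R (Reacher) has R→U.
A2: add {Q, V} — Q (Reacher) has Q→R; V (Reacher) has V→R.
A3: add {M, O} — M (Blocker): all of {R, V} already in; O (Reacher) has O→V.
A4: add {P} — P (Blocker): all of {L, M, U} already in.
A5: add {T} — T (Blocker): all of {L, P, Q} already in.
A6 = A5; e.g. N (Blocker) can still go to S. Fixed point.
Reacher's attractor = {L, M, O, P, Q, R, T, U, V}; Blocker avoids the target exactly from the complement.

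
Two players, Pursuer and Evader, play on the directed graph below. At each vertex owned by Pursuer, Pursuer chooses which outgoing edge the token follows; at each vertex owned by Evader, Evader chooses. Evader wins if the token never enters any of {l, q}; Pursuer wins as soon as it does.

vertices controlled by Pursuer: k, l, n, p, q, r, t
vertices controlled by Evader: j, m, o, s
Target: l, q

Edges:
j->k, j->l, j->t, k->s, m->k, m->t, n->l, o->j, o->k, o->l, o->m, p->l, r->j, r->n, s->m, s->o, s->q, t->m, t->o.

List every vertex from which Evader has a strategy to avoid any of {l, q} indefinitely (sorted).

A0 = {l, q}
A1: add {n, p} — n (Pursuer) has n→l; p (Pursuer) has p→l.
A2: add {r} — r (Pursuer) has r→n.
A3 = A2; e.g. j (Evader) can still go to k. Fixed point.
Pursuer's attractor = {l, n, p, q, r}; Evader avoids the target exactly from the complement.

j, k, m, o, s, t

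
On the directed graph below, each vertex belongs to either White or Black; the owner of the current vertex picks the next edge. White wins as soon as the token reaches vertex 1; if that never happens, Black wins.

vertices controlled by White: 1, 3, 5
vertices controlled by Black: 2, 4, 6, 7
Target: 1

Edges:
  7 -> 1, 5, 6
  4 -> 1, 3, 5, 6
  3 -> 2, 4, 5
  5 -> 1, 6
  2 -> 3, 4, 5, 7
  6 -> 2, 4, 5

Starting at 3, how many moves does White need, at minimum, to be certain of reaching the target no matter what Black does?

2

A0 = {1}
A1: add {5} — 5 (White) has 5→1.
A2: add {3} — 3 (White) has 3→5.
A3 = A2; e.g. 2 (Black) can still go to 4. Fixed point.
3 enters the attractor at level 2, so White can force the target in 2 moves from there.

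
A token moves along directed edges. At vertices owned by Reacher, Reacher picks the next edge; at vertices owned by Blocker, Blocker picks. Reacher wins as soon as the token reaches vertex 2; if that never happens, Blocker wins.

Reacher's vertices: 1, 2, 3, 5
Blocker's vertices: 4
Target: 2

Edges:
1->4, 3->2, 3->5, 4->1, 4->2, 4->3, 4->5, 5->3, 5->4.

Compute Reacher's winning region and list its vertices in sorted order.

A0 = {2}
A1: add {3} — 3 (Reacher) has 3→2.
A2: add {5} — 5 (Reacher) has 5→3.
A3 = A2; e.g. 1 (Reacher) has no edge into A2. Fixed point.
Reacher's winning region = {2, 3, 5}.

2, 3, 5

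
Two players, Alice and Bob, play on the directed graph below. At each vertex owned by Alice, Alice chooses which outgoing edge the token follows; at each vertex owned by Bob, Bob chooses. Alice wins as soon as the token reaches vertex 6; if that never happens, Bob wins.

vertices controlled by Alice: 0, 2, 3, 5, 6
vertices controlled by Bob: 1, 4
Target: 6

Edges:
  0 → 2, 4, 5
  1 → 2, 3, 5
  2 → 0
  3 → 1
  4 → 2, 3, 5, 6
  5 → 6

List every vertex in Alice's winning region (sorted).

0, 2, 5, 6

A0 = {6}
A1: add {5} — 5 (Alice) has 5→6.
A2: add {0} — 0 (Alice) has 0→5.
A3: add {2} — 2 (Alice) has 2→0.
A4 = A3; e.g. 1 (Bob) can still go to 3. Fixed point.
Alice's winning region = {0, 2, 5, 6}.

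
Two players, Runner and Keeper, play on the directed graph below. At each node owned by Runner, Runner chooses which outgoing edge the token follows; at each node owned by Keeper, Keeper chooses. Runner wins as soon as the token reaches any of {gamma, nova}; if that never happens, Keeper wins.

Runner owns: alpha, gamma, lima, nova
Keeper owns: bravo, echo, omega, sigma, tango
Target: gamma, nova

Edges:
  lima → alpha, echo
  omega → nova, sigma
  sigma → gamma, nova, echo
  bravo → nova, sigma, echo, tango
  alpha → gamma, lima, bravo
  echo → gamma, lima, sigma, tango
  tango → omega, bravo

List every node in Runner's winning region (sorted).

alpha, gamma, lima, nova

A0 = {gamma, nova}
A1: add {alpha} — alpha (Runner) has alpha→gamma.
A2: add {lima} — lima (Runner) has lima→alpha.
A3 = A2; e.g. omega (Keeper) can still go to sigma. Fixed point.
Runner's winning region = {alpha, gamma, lima, nova}.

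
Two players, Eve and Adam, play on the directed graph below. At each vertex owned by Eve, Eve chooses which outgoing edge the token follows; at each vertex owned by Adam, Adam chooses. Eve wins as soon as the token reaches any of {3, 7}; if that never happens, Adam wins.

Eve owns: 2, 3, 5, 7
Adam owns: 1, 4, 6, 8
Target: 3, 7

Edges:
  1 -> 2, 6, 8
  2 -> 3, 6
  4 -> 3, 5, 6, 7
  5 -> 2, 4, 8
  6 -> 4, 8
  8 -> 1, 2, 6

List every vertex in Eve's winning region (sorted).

A0 = {3, 7}
A1: add {2} — 2 (Eve) has 2→3.
A2: add {5} — 5 (Eve) has 5→2.
A3 = A2; e.g. 1 (Adam) can still go to 6. Fixed point.
Eve's winning region = {2, 3, 5, 7}.

2, 3, 5, 7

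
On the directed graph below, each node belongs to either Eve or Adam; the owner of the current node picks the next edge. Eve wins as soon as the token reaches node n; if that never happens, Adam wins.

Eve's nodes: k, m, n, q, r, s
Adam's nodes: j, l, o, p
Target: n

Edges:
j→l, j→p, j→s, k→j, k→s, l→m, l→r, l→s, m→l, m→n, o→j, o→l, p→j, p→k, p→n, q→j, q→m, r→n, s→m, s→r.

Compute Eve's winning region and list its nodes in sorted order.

A0 = {n}
A1: add {m, r} — m (Eve) has m→n; r (Eve) has r→n.
A2: add {q, s} — q (Eve) has q→m; s (Eve) has s→m.
A3: add {k, l} — k (Eve) has k→s; l (Adam): all of {m, r, s} already in.
A4 = A3; e.g. j (Adam) can still go to p. Fixed point.
Eve's winning region = {k, l, m, n, q, r, s}.

k, l, m, n, q, r, s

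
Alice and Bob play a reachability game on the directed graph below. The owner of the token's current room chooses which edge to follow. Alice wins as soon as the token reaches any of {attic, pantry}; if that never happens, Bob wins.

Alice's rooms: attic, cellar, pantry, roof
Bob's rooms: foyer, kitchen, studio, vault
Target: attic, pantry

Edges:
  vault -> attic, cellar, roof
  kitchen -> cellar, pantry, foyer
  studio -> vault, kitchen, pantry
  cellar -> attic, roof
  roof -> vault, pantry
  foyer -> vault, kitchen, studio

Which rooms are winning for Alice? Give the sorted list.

A0 = {attic, pantry}
A1: add {cellar, roof} — cellar (Alice) has cellar→attic; roof (Alice) has roof→pantry.
A2: add {vault} — vault (Bob): all of {attic, cellar, roof} already in.
A3 = A2; e.g. kitchen (Bob) can still go to foyer. Fixed point.
Alice's winning region = {attic, cellar, pantry, roof, vault}.

attic, cellar, pantry, roof, vault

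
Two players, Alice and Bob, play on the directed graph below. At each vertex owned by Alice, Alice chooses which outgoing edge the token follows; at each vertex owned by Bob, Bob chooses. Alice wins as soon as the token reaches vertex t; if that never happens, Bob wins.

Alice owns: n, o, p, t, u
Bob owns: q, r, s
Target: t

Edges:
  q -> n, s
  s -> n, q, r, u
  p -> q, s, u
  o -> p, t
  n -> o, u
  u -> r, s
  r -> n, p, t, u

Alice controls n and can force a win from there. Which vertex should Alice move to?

A0 = {t}
A1: add {o} — o (Alice) has o→t.
A2: add {n} — n (Alice) has n→o.
A3 = A2; e.g. p (Alice) has no edge into A2. Fixed point.
From n, successor o is in the attractor (rank 1); the other successor u is not.

o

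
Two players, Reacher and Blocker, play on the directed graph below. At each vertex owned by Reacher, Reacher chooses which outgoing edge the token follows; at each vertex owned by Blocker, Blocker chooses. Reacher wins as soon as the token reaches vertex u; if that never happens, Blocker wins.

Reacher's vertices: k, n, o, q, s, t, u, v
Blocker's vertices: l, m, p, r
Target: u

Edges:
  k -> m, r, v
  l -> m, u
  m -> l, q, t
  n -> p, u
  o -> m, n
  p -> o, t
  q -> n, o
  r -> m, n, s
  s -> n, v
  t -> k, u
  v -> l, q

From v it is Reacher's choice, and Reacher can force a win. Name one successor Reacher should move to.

q

A0 = {u}
A1: add {n, t} — n (Reacher) has n→u; t (Reacher) has t→u.
A2: add {o, q, s} — o (Reacher) has o→n; q (Reacher) has q→n; s (Reacher) has s→n.
A3: add {p, v} — p (Blocker): all of {o, t} already in; v (Reacher) has v→q.
A4: add {k} — k (Reacher) has k→v.
A5 = A4; e.g. l (Blocker) can still go to m. Fixed point.
From v, successor q is in the attractor (rank 2); the other successor l is not.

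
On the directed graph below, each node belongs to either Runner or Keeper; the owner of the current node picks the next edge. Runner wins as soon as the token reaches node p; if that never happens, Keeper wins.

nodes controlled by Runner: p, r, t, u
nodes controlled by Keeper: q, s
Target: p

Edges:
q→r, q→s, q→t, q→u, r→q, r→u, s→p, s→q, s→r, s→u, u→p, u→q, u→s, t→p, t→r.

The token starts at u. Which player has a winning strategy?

Runner

A0 = {p}
A1: add {t, u} — t (Runner) has t→p; u (Runner) has u→p.
u ∈ A1, so Runner can force the target.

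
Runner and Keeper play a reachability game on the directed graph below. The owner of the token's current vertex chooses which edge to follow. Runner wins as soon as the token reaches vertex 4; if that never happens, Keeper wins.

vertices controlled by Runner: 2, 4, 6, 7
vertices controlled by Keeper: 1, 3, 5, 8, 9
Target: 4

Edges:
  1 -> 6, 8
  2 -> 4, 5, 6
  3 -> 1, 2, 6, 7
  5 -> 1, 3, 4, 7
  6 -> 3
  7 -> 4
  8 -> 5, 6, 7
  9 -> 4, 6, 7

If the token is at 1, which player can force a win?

Keeper

A0 = {4}
A1: add {2, 7} — 2 (Runner) has 2→4; 7 (Runner) has 7→4.
A2 = A1; e.g. 1 (Keeper) can still go to 6. Fixed point.
1 never enters the attractor, so Keeper can avoid the target forever.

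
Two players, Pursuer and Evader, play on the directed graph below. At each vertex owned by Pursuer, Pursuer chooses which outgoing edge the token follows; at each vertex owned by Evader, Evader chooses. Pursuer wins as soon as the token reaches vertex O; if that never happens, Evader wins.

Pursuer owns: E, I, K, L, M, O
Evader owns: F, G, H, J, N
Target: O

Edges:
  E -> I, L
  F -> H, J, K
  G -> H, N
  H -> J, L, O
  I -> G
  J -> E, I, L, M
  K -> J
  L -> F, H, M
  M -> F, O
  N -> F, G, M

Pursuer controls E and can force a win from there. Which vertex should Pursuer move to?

L

A0 = {O}
A1: add {M} — M (Pursuer) has M→O.
A2: add {L} — L (Pursuer) has L→M.
A3: add {E} — E (Pursuer) has E→L.
A4 = A3; e.g. F (Evader) can still go to H. Fixed point.
From E, successor L is in the attractor (rank 2); the other successor I is not.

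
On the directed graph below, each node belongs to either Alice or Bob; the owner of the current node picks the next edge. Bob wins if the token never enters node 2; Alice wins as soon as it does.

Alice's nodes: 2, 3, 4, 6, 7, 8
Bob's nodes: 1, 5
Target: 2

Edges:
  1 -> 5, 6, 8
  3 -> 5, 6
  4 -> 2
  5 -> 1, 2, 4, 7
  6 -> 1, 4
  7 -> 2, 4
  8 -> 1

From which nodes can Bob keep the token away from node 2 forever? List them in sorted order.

A0 = {2}
A1: add {4, 7} — 4 (Alice) has 4→2; 7 (Alice) has 7→2.
A2: add {6} — 6 (Alice) has 6→4.
A3: add {3} — 3 (Alice) has 3→6.
A4 = A3; e.g. 1 (Bob) can still go to 5. Fixed point.
Alice's attractor = {2, 3, 4, 6, 7}; Bob avoids the target exactly from the complement.

1, 5, 8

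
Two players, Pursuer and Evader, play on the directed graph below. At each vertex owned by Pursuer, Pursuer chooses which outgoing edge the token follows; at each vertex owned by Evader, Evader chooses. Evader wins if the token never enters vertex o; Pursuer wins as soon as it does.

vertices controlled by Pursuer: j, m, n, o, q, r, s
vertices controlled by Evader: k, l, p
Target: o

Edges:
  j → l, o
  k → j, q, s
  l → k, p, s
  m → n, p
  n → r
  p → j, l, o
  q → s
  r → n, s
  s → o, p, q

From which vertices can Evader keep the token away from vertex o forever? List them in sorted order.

A0 = {o}
A1: add {j, s} — j (Pursuer) has j→o; s (Pursuer) has s→o.
A2: add {q, r} — q (Pursuer) has q→s; r (Pursuer) has r→s.
A3: add {k, n} — k (Evader): all of {j, q, s} already in; n (Pursuer) has n→r.
A4: add {m} — m (Pursuer) has m→n.
A5 = A4; e.g. l (Evader) can still go to p. Fixed point.
Pursuer's attractor = {j, k, m, n, o, q, r, s}; Evader avoids the target exactly from the complement.

l, p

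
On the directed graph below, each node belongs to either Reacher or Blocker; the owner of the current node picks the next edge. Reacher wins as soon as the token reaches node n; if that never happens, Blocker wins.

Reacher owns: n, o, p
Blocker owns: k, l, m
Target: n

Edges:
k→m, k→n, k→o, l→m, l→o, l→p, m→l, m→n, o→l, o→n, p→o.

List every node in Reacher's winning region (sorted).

n, o, p

A0 = {n}
A1: add {o} — o (Reacher) has o→n.
A2: add {p} — p (Reacher) has p→o.
A3 = A2; e.g. k (Blocker) can still go to m. Fixed point.
Reacher's winning region = {n, o, p}.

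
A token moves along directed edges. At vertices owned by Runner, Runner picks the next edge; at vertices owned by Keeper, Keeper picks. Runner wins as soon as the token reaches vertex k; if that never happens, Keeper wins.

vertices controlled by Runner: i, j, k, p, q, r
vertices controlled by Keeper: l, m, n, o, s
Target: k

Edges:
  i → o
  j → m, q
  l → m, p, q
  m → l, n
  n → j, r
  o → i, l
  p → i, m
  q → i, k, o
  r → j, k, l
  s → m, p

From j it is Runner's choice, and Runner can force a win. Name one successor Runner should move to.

q

A0 = {k}
A1: add {q, r} — q (Runner) has q→k; r (Runner) has r→k.
A2: add {j} — j (Runner) has j→q.
A3: add {n} — n (Keeper): all of {j, r} already in.
A4 = A3; e.g. i (Runner) has no edge into A3. Fixed point.
From j, successor q is in the attractor (rank 1); the other successor m is not.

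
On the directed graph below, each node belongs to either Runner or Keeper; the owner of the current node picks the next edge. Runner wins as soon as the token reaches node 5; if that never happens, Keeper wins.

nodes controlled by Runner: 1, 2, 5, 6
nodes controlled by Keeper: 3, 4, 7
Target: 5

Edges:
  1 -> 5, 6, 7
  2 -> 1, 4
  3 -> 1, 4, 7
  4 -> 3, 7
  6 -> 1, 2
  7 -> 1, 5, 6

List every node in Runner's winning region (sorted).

1, 2, 5, 6, 7

A0 = {5}
A1: add {1} — 1 (Runner) has 1→5.
A2: add {2, 6} — 2 (Runner) has 2→1; 6 (Runner) has 6→1.
A3: add {7} — 7 (Keeper): all of {1, 5, 6} already in.
A4 = A3; e.g. 3 (Keeper) can still go to 4. Fixed point.
Runner's winning region = {1, 2, 5, 6, 7}.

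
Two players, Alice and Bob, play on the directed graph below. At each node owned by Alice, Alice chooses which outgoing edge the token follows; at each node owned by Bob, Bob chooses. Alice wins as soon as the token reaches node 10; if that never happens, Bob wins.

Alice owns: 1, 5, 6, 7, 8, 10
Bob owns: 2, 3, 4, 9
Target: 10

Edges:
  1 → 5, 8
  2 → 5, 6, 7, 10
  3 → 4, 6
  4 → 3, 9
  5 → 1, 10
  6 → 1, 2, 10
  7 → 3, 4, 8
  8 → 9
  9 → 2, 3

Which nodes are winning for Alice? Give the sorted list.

A0 = {10}
A1: add {5, 6} — 5 (Alice) has 5→10; 6 (Alice) has 6→10.
A2: add {1} — 1 (Alice) has 1→5.
A3 = A2; e.g. 2 (Bob) can still go to 7. Fixed point.
Alice's winning region = {1, 5, 6, 10}.

1, 5, 6, 10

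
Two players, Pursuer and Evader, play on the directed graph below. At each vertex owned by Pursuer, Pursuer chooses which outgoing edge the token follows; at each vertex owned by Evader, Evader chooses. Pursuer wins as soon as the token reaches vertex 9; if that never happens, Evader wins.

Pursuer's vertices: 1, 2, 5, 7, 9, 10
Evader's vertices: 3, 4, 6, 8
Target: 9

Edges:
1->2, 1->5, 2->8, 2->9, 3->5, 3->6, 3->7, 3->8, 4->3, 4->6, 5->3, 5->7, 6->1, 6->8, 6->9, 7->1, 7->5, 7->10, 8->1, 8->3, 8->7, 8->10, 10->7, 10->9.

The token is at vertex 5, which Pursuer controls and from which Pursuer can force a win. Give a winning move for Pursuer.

7

A0 = {9}
A1: add {2, 10} — 2 (Pursuer) has 2→9; 10 (Pursuer) has 10→9.
A2: add {1, 7} — 1 (Pursuer) has 1→2; 7 (Pursuer) has 7→10.
A3: add {5} — 5 (Pursuer) has 5→7.
A4 = A3; e.g. 3 (Evader) can still go to 6. Fixed point.
From 5, successor 7 is in the attractor (rank 2); the other successor 3 is not.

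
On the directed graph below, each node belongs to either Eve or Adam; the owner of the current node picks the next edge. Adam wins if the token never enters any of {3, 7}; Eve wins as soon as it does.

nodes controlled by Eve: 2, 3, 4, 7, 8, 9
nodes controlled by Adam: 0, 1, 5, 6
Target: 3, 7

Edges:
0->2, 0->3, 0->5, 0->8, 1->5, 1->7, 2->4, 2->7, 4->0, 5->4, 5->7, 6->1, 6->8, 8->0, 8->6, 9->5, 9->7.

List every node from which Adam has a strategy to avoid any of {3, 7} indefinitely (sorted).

A0 = {3, 7}
A1: add {2, 9} — 2 (Eve) has 2→7; 9 (Eve) has 9→7.
A2 = A1; e.g. 0 (Adam) can still go to 5. Fixed point.
Eve's attractor = {2, 3, 7, 9}; Adam avoids the target exactly from the complement.

0, 1, 4, 5, 6, 8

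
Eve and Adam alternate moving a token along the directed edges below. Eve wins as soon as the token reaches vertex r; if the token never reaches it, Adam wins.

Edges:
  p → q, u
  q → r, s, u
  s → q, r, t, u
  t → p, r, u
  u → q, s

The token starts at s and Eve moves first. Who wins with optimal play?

Eve

Track states (vertex, player-to-move).
A0 = {(r,Eve), (r,Adam)}
A1: add {(q,Eve), (s,Eve), (t,Eve)}.
(s,Eve) ∈ A1 ⇒ Eve forces the target.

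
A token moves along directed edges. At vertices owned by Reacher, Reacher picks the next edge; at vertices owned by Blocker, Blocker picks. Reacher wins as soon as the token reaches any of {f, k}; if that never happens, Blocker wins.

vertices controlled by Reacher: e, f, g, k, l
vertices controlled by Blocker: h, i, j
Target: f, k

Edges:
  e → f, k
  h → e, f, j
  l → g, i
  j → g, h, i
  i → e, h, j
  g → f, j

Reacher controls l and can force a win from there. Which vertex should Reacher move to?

g

A0 = {f, k}
A1: add {e, g} — e (Reacher) has e→f; g (Reacher) has g→f.
A2: add {l} — l (Reacher) has l→g.
A3 = A2; e.g. h (Blocker) can still go to j. Fixed point.
From l, successor g is in the attractor (rank 1); the other successor i is not.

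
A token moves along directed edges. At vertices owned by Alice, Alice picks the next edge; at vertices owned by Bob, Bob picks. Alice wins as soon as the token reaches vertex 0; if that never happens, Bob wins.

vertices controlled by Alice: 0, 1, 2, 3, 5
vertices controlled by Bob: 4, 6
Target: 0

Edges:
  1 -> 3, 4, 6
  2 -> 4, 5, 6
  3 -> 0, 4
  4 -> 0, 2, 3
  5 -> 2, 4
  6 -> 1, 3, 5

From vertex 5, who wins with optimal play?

A0 = {0}
A1: add {3} — 3 (Alice) has 3→0.
A2: add {1} — 1 (Alice) has 1→3.
A3 = A2; e.g. 2 (Alice) has no edge into A2. Fixed point.
5 never enters the attractor, so Bob can avoid the target forever.

Bob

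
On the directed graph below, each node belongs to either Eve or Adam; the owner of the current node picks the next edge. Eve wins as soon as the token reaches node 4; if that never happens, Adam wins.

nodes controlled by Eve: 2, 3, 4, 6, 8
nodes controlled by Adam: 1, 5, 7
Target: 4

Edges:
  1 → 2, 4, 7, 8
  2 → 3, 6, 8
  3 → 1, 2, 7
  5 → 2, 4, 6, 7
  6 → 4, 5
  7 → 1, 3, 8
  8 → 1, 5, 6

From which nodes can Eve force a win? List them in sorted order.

A0 = {4}
A1: add {6} — 6 (Eve) has 6→4.
A2: add {2, 8} — 2 (Eve) has 2→6; 8 (Eve) has 8→6.
A3: add {3} — 3 (Eve) has 3→2.
A4 = A3; e.g. 1 (Adam) can still go to 7. Fixed point.
Eve's winning region = {2, 3, 4, 6, 8}.

2, 3, 4, 6, 8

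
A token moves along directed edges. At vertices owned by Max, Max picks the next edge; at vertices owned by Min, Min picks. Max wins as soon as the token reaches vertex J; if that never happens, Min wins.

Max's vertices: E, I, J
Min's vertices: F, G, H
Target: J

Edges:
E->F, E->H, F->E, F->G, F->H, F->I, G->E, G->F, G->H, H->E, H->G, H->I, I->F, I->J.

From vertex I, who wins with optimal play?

A0 = {J}
A1: add {I} — I (Max) has I→J.
A2 = A1; e.g. E (Max) has no edge into A1. Fixed point.
I ∈ A1, so Max can force the target.

Max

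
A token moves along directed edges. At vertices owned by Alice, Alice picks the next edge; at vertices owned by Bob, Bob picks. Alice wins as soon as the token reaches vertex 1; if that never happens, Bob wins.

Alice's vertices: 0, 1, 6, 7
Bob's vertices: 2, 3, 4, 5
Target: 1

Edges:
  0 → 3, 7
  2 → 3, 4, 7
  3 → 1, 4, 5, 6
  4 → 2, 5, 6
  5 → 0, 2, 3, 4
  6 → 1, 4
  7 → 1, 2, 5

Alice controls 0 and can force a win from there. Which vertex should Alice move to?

A0 = {1}
A1: add {6, 7} — 6 (Alice) has 6→1; 7 (Alice) has 7→1.
A2: add {0} — 0 (Alice) has 0→7.
A3 = A2; e.g. 2 (Bob) can still go to 3. Fixed point.
From 0, successor 7 is in the attractor (rank 1); the other successor 3 is not.

7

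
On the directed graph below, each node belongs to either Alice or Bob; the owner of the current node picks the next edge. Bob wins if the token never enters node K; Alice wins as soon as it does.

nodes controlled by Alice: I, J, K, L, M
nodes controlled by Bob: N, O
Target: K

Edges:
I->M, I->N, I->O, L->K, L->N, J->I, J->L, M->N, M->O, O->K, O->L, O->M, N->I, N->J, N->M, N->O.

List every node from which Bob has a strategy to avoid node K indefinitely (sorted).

A0 = {K}
A1: add {L} — L (Alice) has L→K.
A2: add {J} — J (Alice) has J→L.
A3 = A2; e.g. I (Alice) has no edge into A2. Fixed point.
Alice's attractor = {J, K, L}; Bob avoids the target exactly from the complement.

I, M, N, O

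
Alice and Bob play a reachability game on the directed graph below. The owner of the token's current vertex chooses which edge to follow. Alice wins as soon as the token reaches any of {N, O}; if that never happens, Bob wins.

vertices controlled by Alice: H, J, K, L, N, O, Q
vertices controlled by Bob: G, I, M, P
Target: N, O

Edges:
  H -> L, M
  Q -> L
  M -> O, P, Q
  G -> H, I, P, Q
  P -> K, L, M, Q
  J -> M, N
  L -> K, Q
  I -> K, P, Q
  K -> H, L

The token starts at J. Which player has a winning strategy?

Alice

A0 = {N, O}
A1: add {J} — J (Alice) has J→N.
A2 = A1; e.g. G (Bob) can still go to H. Fixed point.
J ∈ A1, so Alice can force the target.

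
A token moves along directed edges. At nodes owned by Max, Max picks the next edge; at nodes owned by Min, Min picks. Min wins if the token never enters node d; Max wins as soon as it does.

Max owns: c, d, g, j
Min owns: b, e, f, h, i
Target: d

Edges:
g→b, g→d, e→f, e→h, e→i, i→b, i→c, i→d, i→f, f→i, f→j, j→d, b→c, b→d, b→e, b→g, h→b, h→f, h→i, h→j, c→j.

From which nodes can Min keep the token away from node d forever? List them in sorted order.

A0 = {d}
A1: add {g, j} — g (Max) has g→d; j (Max) has j→d.
A2: add {c} — c (Max) has c→j.
A3 = A2; e.g. b (Min) can still go to e. Fixed point.
Max's attractor = {c, d, g, j}; Min avoids the target exactly from the complement.

b, e, f, h, i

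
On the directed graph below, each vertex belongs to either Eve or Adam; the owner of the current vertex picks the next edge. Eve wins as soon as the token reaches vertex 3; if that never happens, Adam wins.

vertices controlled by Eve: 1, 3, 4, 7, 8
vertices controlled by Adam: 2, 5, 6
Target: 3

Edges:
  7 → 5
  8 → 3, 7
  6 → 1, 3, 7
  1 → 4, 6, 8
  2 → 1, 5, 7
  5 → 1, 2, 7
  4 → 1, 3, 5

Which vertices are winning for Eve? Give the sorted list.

A0 = {3}
A1: add {4, 8} — 4 (Eve) has 4→3; 8 (Eve) has 8→3.
A2: add {1} — 1 (Eve) has 1→4.
A3 = A2; e.g. 2 (Adam) can still go to 5. Fixed point.
Eve's winning region = {1, 3, 4, 8}.

1, 3, 4, 8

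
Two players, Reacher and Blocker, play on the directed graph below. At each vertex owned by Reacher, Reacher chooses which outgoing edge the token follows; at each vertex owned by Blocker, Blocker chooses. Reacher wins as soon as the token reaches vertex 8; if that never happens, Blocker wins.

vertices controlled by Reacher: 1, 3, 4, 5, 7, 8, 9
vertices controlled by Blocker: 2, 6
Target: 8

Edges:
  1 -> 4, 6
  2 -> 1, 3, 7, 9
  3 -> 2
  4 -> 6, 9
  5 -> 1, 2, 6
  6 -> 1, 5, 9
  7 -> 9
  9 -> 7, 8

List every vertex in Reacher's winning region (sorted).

A0 = {8}
A1: add {9} — 9 (Reacher) has 9→8.
A2: add {4, 7} — 4 (Reacher) has 4→9; 7 (Reacher) has 7→9.
A3: add {1} — 1 (Reacher) has 1→4.
A4: add {5} — 5 (Reacher) has 5→1.
A5: add {6} — 6 (Blocker): all of {1, 5, 9} already in.
A6 = A5; e.g. 2 (Blocker) can still go to 3. Fixed point.
Reacher's winning region = {1, 4, 5, 6, 7, 8, 9}.

1, 4, 5, 6, 7, 8, 9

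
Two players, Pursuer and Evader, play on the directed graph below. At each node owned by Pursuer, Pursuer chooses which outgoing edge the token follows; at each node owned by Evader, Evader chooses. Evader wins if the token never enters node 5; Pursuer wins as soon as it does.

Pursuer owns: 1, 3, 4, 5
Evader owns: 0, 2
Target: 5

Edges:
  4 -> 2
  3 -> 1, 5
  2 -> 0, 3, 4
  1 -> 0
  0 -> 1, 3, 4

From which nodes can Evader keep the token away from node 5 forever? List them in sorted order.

A0 = {5}
A1: add {3} — 3 (Pursuer) has 3→5.
A2 = A1; e.g. 0 (Evader) can still go to 1. Fixed point.
Pursuer's attractor = {3, 5}; Evader avoids the target exactly from the complement.

0, 1, 2, 4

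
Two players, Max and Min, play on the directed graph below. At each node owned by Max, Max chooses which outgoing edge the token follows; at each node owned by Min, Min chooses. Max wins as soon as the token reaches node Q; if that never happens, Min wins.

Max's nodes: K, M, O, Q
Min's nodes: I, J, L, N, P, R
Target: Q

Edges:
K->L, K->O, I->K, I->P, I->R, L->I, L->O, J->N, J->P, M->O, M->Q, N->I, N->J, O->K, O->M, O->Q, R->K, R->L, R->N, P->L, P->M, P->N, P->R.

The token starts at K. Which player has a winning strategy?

A0 = {Q}
A1: add {M, O} — M (Max) has M→Q; O (Max) has O→Q.
A2: add {K} — K (Max) has K→O.
A3 = A2; e.g. I (Min) can still go to P. Fixed point.
K ∈ A2, so Max can force the target.

Max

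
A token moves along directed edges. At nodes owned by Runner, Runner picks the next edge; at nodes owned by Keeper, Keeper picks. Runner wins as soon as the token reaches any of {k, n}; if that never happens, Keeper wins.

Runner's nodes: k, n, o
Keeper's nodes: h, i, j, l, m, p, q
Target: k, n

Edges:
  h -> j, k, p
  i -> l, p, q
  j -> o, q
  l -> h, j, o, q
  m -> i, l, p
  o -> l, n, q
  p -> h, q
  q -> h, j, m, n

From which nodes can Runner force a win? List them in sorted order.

A0 = {k, n}
A1: add {o} — o (Runner) has o→n.
A2 = A1; e.g. h (Keeper) can still go to j. Fixed point.
Runner's winning region = {k, n, o}.

k, n, o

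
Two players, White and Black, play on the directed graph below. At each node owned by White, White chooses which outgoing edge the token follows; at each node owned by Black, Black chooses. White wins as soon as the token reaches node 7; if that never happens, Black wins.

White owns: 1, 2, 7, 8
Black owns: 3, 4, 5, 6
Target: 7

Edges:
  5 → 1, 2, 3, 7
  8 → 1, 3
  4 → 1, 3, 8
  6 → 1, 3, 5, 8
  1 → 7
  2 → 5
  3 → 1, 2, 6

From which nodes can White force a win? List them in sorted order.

A0 = {7}
A1: add {1} — 1 (White) has 1→7.
A2: add {8} — 8 (White) has 8→1.
A3 = A2; e.g. 2 (White) has no edge into A2. Fixed point.
White's winning region = {1, 7, 8}.

1, 7, 8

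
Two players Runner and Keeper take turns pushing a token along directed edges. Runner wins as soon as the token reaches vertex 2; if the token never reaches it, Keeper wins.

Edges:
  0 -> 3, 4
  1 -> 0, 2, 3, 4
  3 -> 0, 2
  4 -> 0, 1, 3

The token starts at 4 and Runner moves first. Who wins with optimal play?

Keeper

Track states (vertex, player-to-move).
A0 = {(2,Runner), (2,Keeper)}
A1: add {(1,Runner), (3,Runner)}.
A2 = A1; e.g. (0,Runner) stays out. (4,Runner) never enters ⇒ Keeper avoids the target.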